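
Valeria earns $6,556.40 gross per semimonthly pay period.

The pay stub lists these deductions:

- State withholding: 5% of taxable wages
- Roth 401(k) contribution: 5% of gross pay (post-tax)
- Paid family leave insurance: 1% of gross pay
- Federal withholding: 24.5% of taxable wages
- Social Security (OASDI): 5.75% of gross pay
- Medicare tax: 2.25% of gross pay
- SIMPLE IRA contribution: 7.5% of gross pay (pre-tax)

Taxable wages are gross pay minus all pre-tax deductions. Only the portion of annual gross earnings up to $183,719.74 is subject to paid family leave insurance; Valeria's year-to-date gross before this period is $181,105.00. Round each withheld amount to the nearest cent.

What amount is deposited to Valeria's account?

$3,397.12

SIMPLE IRA contribution: $6,556.40 × 0.075 = $491.73
Taxable wages = $6,556.40 − $491.73 = $6,064.67
State withholding: $6,064.67 × 0.05 = $303.23
Federal withholding: $6,064.67 × 0.245 = $1,485.84
Medicare tax: $6,556.40 × 0.0225 = $147.52
Social Security (OASDI): $6,556.40 × 0.0575 = $376.99
Paid family leave insurance: only $183,719.74 − $181,105.00 = $2,614.74 of this check is subject → $2,614.74 × 0.01 = $26.15
Roth 401(k) contribution: $6,556.40 × 0.05 = $327.82
Total deductions = $491.73 + $303.23 + $1,485.84 + $147.52 + $376.99 + $26.15 + $327.82 = $3,159.28
Net pay = $6,556.40 − $3,159.28 = $3,397.12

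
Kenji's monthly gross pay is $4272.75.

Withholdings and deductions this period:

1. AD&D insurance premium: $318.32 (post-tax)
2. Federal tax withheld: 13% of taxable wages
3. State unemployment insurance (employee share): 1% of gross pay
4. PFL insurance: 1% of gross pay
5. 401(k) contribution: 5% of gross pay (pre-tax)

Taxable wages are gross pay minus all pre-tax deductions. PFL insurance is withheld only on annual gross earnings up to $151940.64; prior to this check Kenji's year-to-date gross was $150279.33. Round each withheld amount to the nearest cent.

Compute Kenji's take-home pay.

401(k) contribution: $4272.75 × 0.05 = $213.64
Taxable wages = $4272.75 − $213.64 = $4059.11
Federal tax withheld: $4059.11 × 0.13 = $527.68
State unemployment insurance (employee share): $4272.75 × 0.01 = $42.73
PFL insurance: only $151940.64 − $150279.33 = $1661.31 of this check is subject → $1661.31 × 0.01 = $16.61
AD&D insurance premium: $318.32
Total deductions = $213.64 + $527.68 + $42.73 + $16.61 + $318.32 = $1118.98
Net pay = $4272.75 − $1118.98 = $3153.77

$3153.77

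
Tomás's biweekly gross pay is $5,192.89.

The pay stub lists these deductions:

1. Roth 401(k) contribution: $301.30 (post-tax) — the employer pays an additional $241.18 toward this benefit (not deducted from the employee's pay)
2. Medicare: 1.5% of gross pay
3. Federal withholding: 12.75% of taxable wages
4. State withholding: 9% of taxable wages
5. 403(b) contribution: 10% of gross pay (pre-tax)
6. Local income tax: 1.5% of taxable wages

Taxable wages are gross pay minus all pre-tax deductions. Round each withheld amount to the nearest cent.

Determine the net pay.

403(b) contribution: $5,192.89 × 0.1 = $519.29
Taxable wages = $5,192.89 − $519.29 = $4,673.60
Federal withholding: $4,673.60 × 0.1275 = $595.88
Local income tax: $4,673.60 × 0.015 = $70.10
State withholding: $4,673.60 × 0.09 = $420.62
Medicare: $5,192.89 × 0.015 = $77.89
Roth 401(k) contribution: $301.30
(Employer's $241.18 toward Roth 401(k) contribution is not withheld from the employee.)
Total deductions = $519.29 + $595.88 + $70.10 + $420.62 + $77.89 + $301.30 = $1,985.08
Net pay = $5,192.89 − $1,985.08 = $3,207.81

$3,207.81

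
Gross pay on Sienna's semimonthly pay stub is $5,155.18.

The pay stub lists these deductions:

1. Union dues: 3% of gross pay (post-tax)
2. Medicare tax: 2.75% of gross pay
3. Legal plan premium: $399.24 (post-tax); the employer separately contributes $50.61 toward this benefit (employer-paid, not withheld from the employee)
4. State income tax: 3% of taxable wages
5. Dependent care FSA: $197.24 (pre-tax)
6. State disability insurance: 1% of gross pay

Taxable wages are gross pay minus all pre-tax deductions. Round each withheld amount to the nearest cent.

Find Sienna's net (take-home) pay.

$4,061.98

Dependent care FSA: $197.24
Taxable wages = $5,155.18 − $197.24 = $4,957.94
State income tax: $4,957.94 × 0.03 = $148.74
Medicare tax: $5,155.18 × 0.0275 = $141.77
State disability insurance: $5,155.18 × 0.01 = $51.55
Legal plan premium: $399.24
Union dues: $5,155.18 × 0.03 = $154.66
(Employer's $50.61 toward legal plan premium is not withheld from the employee.)
Total deductions = $197.24 + $148.74 + $141.77 + $51.55 + $399.24 + $154.66 = $1,093.20
Net pay = $5,155.18 − $1,093.20 = $4,061.98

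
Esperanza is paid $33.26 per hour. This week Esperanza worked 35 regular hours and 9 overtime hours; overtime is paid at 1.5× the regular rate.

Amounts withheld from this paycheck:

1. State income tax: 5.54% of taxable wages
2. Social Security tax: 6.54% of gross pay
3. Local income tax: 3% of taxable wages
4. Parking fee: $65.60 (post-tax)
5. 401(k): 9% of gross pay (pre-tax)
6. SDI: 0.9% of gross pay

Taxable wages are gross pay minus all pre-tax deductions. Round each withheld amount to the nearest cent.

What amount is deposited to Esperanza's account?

$1,156.95

Regular pay: 35 × $33.26 = $1,164.10
Overtime pay: 9 × $33.26 × 1.5 = $449.01
Gross pay = $1,164.10 + $449.01 = $1,613.11
401(k): $1,613.11 × 0.09 = $145.18
Taxable wages = $1,613.11 − $145.18 = $1,467.93
State income tax: $1,467.93 × 0.0554 = $81.32
Local income tax: $1,467.93 × 0.03 = $44.04
Social Security tax: $1,613.11 × 0.0654 = $105.50
SDI: $1,613.11 × 0.009 = $14.52
Parking fee: $65.60
Total deductions = $145.18 + $81.32 + $44.04 + $105.50 + $14.52 + $65.60 = $456.16
Net pay = $1,613.11 − $456.16 = $1,156.95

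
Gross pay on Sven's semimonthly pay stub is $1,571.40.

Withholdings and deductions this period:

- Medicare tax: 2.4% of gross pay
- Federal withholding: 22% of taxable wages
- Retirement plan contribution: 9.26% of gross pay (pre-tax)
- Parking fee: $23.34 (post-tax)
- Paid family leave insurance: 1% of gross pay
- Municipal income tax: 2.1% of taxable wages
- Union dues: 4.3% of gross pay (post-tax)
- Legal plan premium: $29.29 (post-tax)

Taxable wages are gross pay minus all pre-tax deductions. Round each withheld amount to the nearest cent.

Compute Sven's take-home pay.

Retirement plan contribution: $1,571.40 × 0.0926 = $145.51
Taxable wages = $1,571.40 − $145.51 = $1,425.89
Federal withholding: $1,425.89 × 0.22 = $313.70
Municipal income tax: $1,425.89 × 0.021 = $29.94
Paid family leave insurance: $1,571.40 × 0.01 = $15.71
Medicare tax: $1,571.40 × 0.024 = $37.71
Legal plan premium: $29.29
Union dues: $1,571.40 × 0.043 = $67.57
Parking fee: $23.34
Total deductions = $145.51 + $313.70 + $29.94 + $15.71 + $37.71 + $29.29 + $67.57 + $23.34 = $662.77
Net pay = $1,571.40 − $662.77 = $908.63

$908.63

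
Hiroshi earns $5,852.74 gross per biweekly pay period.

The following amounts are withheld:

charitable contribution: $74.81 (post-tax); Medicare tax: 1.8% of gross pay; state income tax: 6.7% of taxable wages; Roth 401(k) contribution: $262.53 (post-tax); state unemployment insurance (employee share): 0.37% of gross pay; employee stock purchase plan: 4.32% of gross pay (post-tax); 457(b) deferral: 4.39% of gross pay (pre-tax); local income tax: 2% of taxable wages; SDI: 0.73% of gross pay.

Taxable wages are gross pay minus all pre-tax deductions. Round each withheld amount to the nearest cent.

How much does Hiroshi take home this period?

$4,349.04

457(b) deferral: $5,852.74 × 0.0439 = $256.94
Taxable wages = $5,852.74 − $256.94 = $5,595.80
State income tax: $5,595.80 × 0.067 = $374.92
Local income tax: $5,595.80 × 0.02 = $111.92
State unemployment insurance (employee share): $5,852.74 × 0.0037 = $21.66
SDI: $5,852.74 × 0.0073 = $42.73
Medicare tax: $5,852.74 × 0.018 = $105.35
Charitable contribution: $74.81
Roth 401(k) contribution: $262.53
Employee stock purchase plan: $5,852.74 × 0.0432 = $252.84
Total deductions = $256.94 + $374.92 + $111.92 + $21.66 + $42.73 + $105.35 + $74.81 + $262.53 + $252.84 = $1,503.70
Net pay = $5,852.74 − $1,503.70 = $4,349.04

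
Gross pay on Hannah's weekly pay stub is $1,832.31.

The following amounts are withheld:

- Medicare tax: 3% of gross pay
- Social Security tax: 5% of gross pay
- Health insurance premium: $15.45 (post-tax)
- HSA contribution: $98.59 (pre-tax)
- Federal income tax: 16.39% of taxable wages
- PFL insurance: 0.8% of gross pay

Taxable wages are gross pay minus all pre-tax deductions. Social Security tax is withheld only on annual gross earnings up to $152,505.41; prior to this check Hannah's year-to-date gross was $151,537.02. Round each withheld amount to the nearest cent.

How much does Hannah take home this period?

HSA contribution: $98.59
Taxable wages = $1,832.31 − $98.59 = $1,733.72
Federal income tax: $1,733.72 × 0.1639 = $284.16
Social Security tax: only $152,505.41 − $151,537.02 = $968.39 of this check is subject → $968.39 × 0.05 = $48.42
PFL insurance: $1,832.31 × 0.008 = $14.66
Medicare tax: $1,832.31 × 0.03 = $54.97
Health insurance premium: $15.45
Total deductions = $98.59 + $284.16 + $48.42 + $14.66 + $54.97 + $15.45 = $516.25
Net pay = $1,832.31 − $516.25 = $1,316.06

$1,316.06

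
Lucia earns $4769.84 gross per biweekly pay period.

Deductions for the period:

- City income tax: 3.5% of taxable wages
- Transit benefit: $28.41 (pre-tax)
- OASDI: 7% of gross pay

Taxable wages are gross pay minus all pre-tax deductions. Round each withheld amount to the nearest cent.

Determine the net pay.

$4241.59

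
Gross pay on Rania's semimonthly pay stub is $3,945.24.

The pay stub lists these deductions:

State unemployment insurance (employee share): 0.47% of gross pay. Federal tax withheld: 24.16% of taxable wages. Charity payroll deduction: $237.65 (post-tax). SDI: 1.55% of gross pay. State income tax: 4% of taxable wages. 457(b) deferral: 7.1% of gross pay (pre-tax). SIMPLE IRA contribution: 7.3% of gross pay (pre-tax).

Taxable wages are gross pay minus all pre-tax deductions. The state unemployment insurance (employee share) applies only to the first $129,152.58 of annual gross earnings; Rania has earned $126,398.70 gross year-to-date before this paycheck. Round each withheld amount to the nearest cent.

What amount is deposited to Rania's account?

457(b) deferral: $3,945.24 × 0.071 = $280.11
SIMPLE IRA contribution: $3,945.24 × 0.073 = $288.00
Pre-tax total = $280.11 + $288.00 = $568.11
Taxable wages = $3,945.24 − $568.11 = $3,377.13
State income tax: $3,377.13 × 0.04 = $135.09
Federal tax withheld: $3,377.13 × 0.2416 = $815.91
State unemployment insurance (employee share): only $129,152.58 − $126,398.70 = $2,753.88 of this check is subject → $2,753.88 × 0.0047 = $12.94
SDI: $3,945.24 × 0.0155 = $61.15
Charity payroll deduction: $237.65
Total deductions = $280.11 + $288.00 + $135.09 + $815.91 + $12.94 + $61.15 + $237.65 = $1,830.85
Net pay = $3,945.24 − $1,830.85 = $2,114.39

$2,114.39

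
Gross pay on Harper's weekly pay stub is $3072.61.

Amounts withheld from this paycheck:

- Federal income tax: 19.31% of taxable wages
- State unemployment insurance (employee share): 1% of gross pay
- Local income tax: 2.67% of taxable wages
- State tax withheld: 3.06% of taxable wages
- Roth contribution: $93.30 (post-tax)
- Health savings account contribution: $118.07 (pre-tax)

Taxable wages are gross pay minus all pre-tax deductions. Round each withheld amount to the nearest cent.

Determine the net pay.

Health savings account contribution: $118.07
Taxable wages = $3072.61 − $118.07 = $2954.54
Federal income tax: $2954.54 × 0.1931 = $570.52
Local income tax: $2954.54 × 0.0267 = $78.89
State tax withheld: $2954.54 × 0.0306 = $90.41
State unemployment insurance (employee share): $3072.61 × 0.01 = $30.73
Roth contribution: $93.30
Total deductions = $118.07 + $570.52 + $78.89 + $90.41 + $30.73 + $93.30 = $981.92
Net pay = $3072.61 − $981.92 = $2090.69

$2090.69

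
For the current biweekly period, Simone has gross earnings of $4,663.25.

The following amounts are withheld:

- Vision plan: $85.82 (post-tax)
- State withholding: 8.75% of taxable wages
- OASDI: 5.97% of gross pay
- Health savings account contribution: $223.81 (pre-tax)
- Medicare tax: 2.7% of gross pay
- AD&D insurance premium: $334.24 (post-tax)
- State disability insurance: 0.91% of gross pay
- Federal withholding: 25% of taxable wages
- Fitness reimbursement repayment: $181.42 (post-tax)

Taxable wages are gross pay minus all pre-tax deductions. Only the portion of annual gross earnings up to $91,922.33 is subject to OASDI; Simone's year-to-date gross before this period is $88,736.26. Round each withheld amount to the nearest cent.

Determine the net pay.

$1,981.09

Health savings account contribution: $223.81
Taxable wages = $4,663.25 − $223.81 = $4,439.44
Federal withholding: $4,439.44 × 0.25 = $1,109.86
State withholding: $4,439.44 × 0.0875 = $388.45
Medicare tax: $4,663.25 × 0.027 = $125.91
State disability insurance: $4,663.25 × 0.0091 = $42.44
OASDI: only $91,922.33 − $88,736.26 = $3,186.07 of this check is subject → $3,186.07 × 0.0597 = $190.21
Fitness reimbursement repayment: $181.42
Vision plan: $85.82
AD&D insurance premium: $334.24
Total deductions = $223.81 + $1,109.86 + $388.45 + $125.91 + $42.44 + $190.21 + $181.42 + $85.82 + $334.24 = $2,682.16
Net pay = $4,663.25 − $2,682.16 = $1,981.09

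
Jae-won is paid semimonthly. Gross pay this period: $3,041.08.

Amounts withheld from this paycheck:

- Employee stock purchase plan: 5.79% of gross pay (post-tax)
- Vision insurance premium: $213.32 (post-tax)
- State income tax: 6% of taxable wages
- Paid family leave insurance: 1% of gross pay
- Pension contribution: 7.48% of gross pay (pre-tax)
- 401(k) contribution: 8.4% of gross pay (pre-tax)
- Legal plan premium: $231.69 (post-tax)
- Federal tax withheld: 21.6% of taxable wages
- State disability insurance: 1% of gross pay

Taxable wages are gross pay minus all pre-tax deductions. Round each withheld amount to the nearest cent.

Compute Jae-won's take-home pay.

Pension contribution: $3,041.08 × 0.0748 = $227.47
401(k) contribution: $3,041.08 × 0.084 = $255.45
Pre-tax total = $227.47 + $255.45 = $482.92
Taxable wages = $3,041.08 − $482.92 = $2,558.16
Federal tax withheld: $2,558.16 × 0.216 = $552.56
State income tax: $2,558.16 × 0.06 = $153.49
State disability insurance: $3,041.08 × 0.01 = $30.41
Paid family leave insurance: $3,041.08 × 0.01 = $30.41
Legal plan premium: $231.69
Vision insurance premium: $213.32
Employee stock purchase plan: $3,041.08 × 0.0579 = $176.08
Total deductions = $227.47 + $255.45 + $552.56 + $153.49 + $30.41 + $30.41 + $231.69 + $213.32 + $176.08 = $1,870.88
Net pay = $3,041.08 − $1,870.88 = $1,170.20

$1,170.20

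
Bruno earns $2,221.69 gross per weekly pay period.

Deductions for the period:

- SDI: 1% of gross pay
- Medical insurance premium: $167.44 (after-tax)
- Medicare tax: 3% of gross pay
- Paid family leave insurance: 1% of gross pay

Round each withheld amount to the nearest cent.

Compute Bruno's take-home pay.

$1,943.16

Paid family leave insurance: $2,221.69 × 0.01 = $22.22
Medicare tax: $2,221.69 × 0.03 = $66.65
SDI: $2,221.69 × 0.01 = $22.22
Medical insurance premium: $167.44
Total deductions = $22.22 + $66.65 + $22.22 + $167.44 = $278.53
Net pay = $2,221.69 − $278.53 = $1,943.16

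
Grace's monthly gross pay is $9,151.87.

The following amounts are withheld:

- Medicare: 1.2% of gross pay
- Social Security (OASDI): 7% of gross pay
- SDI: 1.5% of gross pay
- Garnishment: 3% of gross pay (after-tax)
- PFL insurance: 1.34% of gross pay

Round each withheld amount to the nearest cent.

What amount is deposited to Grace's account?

$7,866.94

Social Security (OASDI): $9,151.87 × 0.07 = $640.63
Medicare: $9,151.87 × 0.012 = $109.82
PFL insurance: $9,151.87 × 0.0134 = $122.64
SDI: $9,151.87 × 0.015 = $137.28
Garnishment: $9,151.87 × 0.03 = $274.56
Total deductions = $640.63 + $109.82 + $122.64 + $137.28 + $274.56 = $1,284.93
Net pay = $9,151.87 − $1,284.93 = $7,866.94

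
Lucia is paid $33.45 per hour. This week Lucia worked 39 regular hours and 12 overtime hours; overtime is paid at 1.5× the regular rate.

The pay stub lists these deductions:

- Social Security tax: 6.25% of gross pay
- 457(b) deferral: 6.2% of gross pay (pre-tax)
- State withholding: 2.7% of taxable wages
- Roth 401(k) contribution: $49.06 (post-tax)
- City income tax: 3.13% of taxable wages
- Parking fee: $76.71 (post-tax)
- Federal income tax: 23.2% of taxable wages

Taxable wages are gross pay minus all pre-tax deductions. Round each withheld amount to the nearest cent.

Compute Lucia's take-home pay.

Regular pay: 39 × $33.45 = $1,304.55
Overtime pay: 12 × $33.45 × 1.5 = $602.10
Gross pay = $1,304.55 + $602.10 = $1,906.65
457(b) deferral: $1,906.65 × 0.062 = $118.21
Taxable wages = $1,906.65 − $118.21 = $1,788.44
City income tax: $1,788.44 × 0.0313 = $55.98
State withholding: $1,788.44 × 0.027 = $48.29
Federal income tax: $1,788.44 × 0.232 = $414.92
Social Security tax: $1,906.65 × 0.0625 = $119.17
Parking fee: $76.71
Roth 401(k) contribution: $49.06
Total deductions = $118.21 + $55.98 + $48.29 + $414.92 + $119.17 + $76.71 + $49.06 = $882.34
Net pay = $1,906.65 − $882.34 = $1,024.31

$1,024.31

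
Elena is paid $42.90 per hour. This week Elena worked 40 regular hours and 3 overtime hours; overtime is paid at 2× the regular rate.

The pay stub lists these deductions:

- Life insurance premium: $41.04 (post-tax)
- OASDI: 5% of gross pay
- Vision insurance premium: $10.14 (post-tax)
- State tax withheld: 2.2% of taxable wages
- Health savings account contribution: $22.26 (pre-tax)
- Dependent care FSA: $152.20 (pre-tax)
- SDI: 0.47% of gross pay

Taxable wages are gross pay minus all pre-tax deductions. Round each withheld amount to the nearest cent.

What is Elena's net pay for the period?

$1,600.24

Regular pay: 40 × $42.90 = $1,716.00
Overtime pay: 3 × $42.90 × 2 = $257.40
Gross pay = $1,716.00 + $257.40 = $1,973.40
Health savings account contribution: $22.26
Dependent care FSA: $152.20
Pre-tax total = $22.26 + $152.20 = $174.46
Taxable wages = $1,973.40 − $174.46 = $1,798.94
State tax withheld: $1,798.94 × 0.022 = $39.58
OASDI: $1,973.40 × 0.05 = $98.67
SDI: $1,973.40 × 0.0047 = $9.27
Vision insurance premium: $10.14
Life insurance premium: $41.04
Total deductions = $22.26 + $152.20 + $39.58 + $98.67 + $9.27 + $10.14 + $41.04 = $373.16
Net pay = $1,973.40 − $373.16 = $1,600.24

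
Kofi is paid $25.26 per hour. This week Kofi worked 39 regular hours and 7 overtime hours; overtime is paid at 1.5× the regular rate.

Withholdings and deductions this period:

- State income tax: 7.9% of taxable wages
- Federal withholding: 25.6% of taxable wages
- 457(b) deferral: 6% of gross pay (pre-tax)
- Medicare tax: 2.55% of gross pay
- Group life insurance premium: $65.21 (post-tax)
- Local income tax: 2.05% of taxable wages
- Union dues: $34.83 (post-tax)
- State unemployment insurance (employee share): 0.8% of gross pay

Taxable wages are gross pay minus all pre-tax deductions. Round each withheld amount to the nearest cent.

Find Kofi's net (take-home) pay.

Regular pay: 39 × $25.26 = $985.14
Overtime pay: 7 × $25.26 × 1.5 = $265.23
Gross pay = $985.14 + $265.23 = $1,250.37
457(b) deferral: $1,250.37 × 0.06 = $75.02
Taxable wages = $1,250.37 − $75.02 = $1,175.35
Local income tax: $1,175.35 × 0.0205 = $24.09
Federal withholding: $1,175.35 × 0.256 = $300.89
State income tax: $1,175.35 × 0.079 = $92.85
Medicare tax: $1,250.37 × 0.0255 = $31.88
State unemployment insurance (employee share): $1,250.37 × 0.008 = $10.00
Union dues: $34.83
Group life insurance premium: $65.21
Total deductions = $75.02 + $24.09 + $300.89 + $92.85 + $31.88 + $10.00 + $34.83 + $65.21 = $634.77
Net pay = $1,250.37 − $634.77 = $615.60

$615.60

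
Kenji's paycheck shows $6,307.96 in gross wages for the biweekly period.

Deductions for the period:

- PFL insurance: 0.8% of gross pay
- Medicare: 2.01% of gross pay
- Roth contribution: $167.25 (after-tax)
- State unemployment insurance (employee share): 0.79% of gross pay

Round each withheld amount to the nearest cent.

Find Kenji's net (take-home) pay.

$5,913.63

PFL insurance: $6,307.96 × 0.008 = $50.46
State unemployment insurance (employee share): $6,307.96 × 0.0079 = $49.83
Medicare: $6,307.96 × 0.0201 = $126.79
Roth contribution: $167.25
Total deductions = $50.46 + $49.83 + $126.79 + $167.25 = $394.33
Net pay = $6,307.96 − $394.33 = $5,913.63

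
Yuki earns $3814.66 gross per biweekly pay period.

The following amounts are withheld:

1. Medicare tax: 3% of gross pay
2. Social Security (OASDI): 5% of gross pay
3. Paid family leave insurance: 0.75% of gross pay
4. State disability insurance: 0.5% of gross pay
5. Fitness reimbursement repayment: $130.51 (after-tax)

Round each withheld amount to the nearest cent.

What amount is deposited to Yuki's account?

$3331.30

Medicare tax: $3814.66 × 0.03 = $114.44
State disability insurance: $3814.66 × 0.005 = $19.07
Paid family leave insurance: $3814.66 × 0.0075 = $28.61
Social Security (OASDI): $3814.66 × 0.05 = $190.73
Fitness reimbursement repayment: $130.51
Total deductions = $114.44 + $19.07 + $28.61 + $190.73 + $130.51 = $483.36
Net pay = $3814.66 − $483.36 = $3331.30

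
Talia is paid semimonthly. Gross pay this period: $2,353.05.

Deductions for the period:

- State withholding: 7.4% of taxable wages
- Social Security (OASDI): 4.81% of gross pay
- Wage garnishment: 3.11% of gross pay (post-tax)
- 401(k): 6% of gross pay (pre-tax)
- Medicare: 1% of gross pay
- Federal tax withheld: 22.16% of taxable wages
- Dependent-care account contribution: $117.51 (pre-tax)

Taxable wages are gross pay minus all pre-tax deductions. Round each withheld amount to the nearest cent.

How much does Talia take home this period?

$1,265.38

401(k): $2,353.05 × 0.06 = $141.18
Dependent-care account contribution: $117.51
Pre-tax total = $141.18 + $117.51 = $258.69
Taxable wages = $2,353.05 − $258.69 = $2,094.36
Federal tax withheld: $2,094.36 × 0.2216 = $464.11
State withholding: $2,094.36 × 0.074 = $154.98
Medicare: $2,353.05 × 0.01 = $23.53
Social Security (OASDI): $2,353.05 × 0.0481 = $113.18
Wage garnishment: $2,353.05 × 0.0311 = $73.18
Total deductions = $141.18 + $117.51 + $464.11 + $154.98 + $23.53 + $113.18 + $73.18 = $1,087.67
Net pay = $2,353.05 − $1,087.67 = $1,265.38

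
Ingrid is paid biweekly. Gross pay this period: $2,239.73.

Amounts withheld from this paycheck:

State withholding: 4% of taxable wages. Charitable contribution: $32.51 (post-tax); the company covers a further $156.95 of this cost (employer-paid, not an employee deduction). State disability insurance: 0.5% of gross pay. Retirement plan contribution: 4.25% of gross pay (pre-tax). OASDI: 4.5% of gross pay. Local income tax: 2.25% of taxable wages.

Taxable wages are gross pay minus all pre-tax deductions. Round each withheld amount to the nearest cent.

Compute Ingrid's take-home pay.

$1,866.01

Retirement plan contribution: $2,239.73 × 0.0425 = $95.19
Taxable wages = $2,239.73 − $95.19 = $2,144.54
Local income tax: $2,144.54 × 0.0225 = $48.25
State withholding: $2,144.54 × 0.04 = $85.78
OASDI: $2,239.73 × 0.045 = $100.79
State disability insurance: $2,239.73 × 0.005 = $11.20
Charitable contribution: $32.51
(Employer's $156.95 toward charitable contribution is not withheld from the employee.)
Total deductions = $95.19 + $48.25 + $85.78 + $100.79 + $11.20 + $32.51 = $373.72
Net pay = $2,239.73 − $373.72 = $1,866.01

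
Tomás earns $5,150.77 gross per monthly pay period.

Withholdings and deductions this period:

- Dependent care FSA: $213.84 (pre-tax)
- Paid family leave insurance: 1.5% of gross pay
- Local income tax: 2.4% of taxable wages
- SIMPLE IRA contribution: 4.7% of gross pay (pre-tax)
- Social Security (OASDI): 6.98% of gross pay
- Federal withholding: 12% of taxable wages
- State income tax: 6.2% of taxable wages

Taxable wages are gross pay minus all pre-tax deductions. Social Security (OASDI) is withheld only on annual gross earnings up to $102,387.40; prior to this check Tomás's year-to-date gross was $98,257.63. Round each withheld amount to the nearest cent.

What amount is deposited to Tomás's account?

$3,362.18

Dependent care FSA: $213.84
SIMPLE IRA contribution: $5,150.77 × 0.047 = $242.09
Pre-tax total = $213.84 + $242.09 = $455.93
Taxable wages = $5,150.77 − $455.93 = $4,694.84
Federal withholding: $4,694.84 × 0.12 = $563.38
Local income tax: $4,694.84 × 0.024 = $112.68
State income tax: $4,694.84 × 0.062 = $291.08
Paid family leave insurance: $5,150.77 × 0.015 = $77.26
Social Security (OASDI): only $102,387.40 − $98,257.63 = $4,129.77 of this check is subject → $4,129.77 × 0.0698 = $288.26
Total deductions = $213.84 + $242.09 + $563.38 + $112.68 + $291.08 + $77.26 + $288.26 = $1,788.59
Net pay = $5,150.77 − $1,788.59 = $3,362.18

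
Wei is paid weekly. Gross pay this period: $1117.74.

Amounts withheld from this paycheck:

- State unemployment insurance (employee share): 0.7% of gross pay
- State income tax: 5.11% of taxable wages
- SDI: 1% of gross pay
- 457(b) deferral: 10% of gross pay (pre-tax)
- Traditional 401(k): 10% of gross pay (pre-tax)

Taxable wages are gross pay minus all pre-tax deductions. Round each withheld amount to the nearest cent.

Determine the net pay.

$829.51

457(b) deferral: $1117.74 × 0.1 = $111.77
Traditional 401(k): $1117.74 × 0.1 = $111.77
Pre-tax total = $111.77 + $111.77 = $223.54
Taxable wages = $1117.74 − $223.54 = $894.20
State income tax: $894.20 × 0.0511 = $45.69
SDI: $1117.74 × 0.01 = $11.18
State unemployment insurance (employee share): $1117.74 × 0.007 = $7.82
Total deductions = $111.77 + $111.77 + $45.69 + $11.18 + $7.82 = $288.23
Net pay = $1117.74 − $288.23 = $829.51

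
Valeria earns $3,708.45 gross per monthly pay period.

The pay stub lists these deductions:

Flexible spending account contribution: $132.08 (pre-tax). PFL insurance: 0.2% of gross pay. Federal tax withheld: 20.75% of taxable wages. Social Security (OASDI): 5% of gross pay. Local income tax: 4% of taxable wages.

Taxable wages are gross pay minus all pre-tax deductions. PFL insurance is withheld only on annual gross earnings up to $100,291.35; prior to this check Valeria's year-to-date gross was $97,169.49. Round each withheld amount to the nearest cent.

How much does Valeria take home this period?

Flexible spending account contribution: $132.08
Taxable wages = $3,708.45 − $132.08 = $3,576.37
Federal tax withheld: $3,576.37 × 0.2075 = $742.10
Local income tax: $3,576.37 × 0.04 = $143.05
PFL insurance: only $100,291.35 − $97,169.49 = $3,121.86 of this check is subject → $3,121.86 × 0.002 = $6.24
Social Security (OASDI): $3,708.45 × 0.05 = $185.42
Total deductions = $132.08 + $742.10 + $143.05 + $6.24 + $185.42 = $1,208.89
Net pay = $3,708.45 − $1,208.89 = $2,499.56

$2,499.56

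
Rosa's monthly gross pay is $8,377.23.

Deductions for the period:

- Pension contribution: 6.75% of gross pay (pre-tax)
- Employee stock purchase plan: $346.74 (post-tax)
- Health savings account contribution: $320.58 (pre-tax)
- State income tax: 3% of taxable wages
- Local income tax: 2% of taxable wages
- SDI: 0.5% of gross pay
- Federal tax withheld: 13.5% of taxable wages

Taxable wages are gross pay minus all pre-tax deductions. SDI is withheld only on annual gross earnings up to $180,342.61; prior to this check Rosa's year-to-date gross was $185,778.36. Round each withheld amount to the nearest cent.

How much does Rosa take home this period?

$5,758.58

Health savings account contribution: $320.58
Pension contribution: $8,377.23 × 0.0675 = $565.46
Pre-tax total = $320.58 + $565.46 = $886.04
Taxable wages = $8,377.23 − $886.04 = $7,491.19
State income tax: $7,491.19 × 0.03 = $224.74
Federal tax withheld: $7,491.19 × 0.135 = $1,011.31
Local income tax: $7,491.19 × 0.02 = $149.82
SDI: annual cap $180,342.61 already reached (YTD $185,778.36), so $0.00
Employee stock purchase plan: $346.74
Total deductions = $320.58 + $565.46 + $224.74 + $1,011.31 + $149.82 + $0.00 + $346.74 = $2,618.65
Net pay = $8,377.23 − $2,618.65 = $5,758.58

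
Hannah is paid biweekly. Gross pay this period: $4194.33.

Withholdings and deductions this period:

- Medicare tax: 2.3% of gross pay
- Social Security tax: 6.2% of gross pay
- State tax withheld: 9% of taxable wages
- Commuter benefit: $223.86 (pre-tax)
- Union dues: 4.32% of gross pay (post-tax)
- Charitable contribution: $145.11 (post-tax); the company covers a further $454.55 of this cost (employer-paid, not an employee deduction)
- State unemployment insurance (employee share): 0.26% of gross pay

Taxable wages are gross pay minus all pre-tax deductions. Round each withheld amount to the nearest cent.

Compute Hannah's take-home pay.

Commuter benefit: $223.86
Taxable wages = $4194.33 − $223.86 = $3970.47
State tax withheld: $3970.47 × 0.09 = $357.34
State unemployment insurance (employee share): $4194.33 × 0.0026 = $10.91
Social Security tax: $4194.33 × 0.062 = $260.05
Medicare tax: $4194.33 × 0.023 = $96.47
Union dues: $4194.33 × 0.0432 = $181.20
Charitable contribution: $145.11
(Employer's $454.55 toward charitable contribution is not withheld from the employee.)
Total deductions = $223.86 + $357.34 + $10.91 + $260.05 + $96.47 + $181.20 + $145.11 = $1274.94
Net pay = $4194.33 − $1274.94 = $2919.39

$2919.39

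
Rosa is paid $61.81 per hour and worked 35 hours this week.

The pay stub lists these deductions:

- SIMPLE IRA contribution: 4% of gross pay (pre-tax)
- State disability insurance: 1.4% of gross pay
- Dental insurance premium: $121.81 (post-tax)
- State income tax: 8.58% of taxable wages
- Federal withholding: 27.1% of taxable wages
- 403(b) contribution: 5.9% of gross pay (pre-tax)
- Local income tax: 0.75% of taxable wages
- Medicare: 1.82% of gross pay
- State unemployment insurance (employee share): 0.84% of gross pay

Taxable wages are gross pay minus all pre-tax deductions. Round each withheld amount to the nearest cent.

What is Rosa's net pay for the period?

$1,029.45

Gross pay: 35 × $61.81 = $2,163.35
403(b) contribution: $2,163.35 × 0.059 = $127.64
SIMPLE IRA contribution: $2,163.35 × 0.04 = $86.53
Pre-tax total = $127.64 + $86.53 = $214.17
Taxable wages = $2,163.35 − $214.17 = $1,949.18
State income tax: $1,949.18 × 0.0858 = $167.24
Federal withholding: $1,949.18 × 0.271 = $528.23
Local income tax: $1,949.18 × 0.0075 = $14.62
State unemployment insurance (employee share): $2,163.35 × 0.0084 = $18.17
State disability insurance: $2,163.35 × 0.014 = $30.29
Medicare: $2,163.35 × 0.0182 = $39.37
Dental insurance premium: $121.81
Total deductions = $127.64 + $86.53 + $167.24 + $528.23 + $14.62 + $18.17 + $30.29 + $39.37 + $121.81 = $1,133.90
Net pay = $2,163.35 − $1,133.90 = $1,029.45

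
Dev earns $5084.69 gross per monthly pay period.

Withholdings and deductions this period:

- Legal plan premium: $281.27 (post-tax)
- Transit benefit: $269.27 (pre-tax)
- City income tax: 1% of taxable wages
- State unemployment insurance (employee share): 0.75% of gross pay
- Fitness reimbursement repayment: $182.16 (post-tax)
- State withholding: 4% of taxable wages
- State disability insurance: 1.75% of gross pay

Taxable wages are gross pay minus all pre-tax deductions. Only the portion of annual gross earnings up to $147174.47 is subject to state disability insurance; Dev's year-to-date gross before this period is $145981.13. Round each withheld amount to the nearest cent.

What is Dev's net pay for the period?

Transit benefit: $269.27
Taxable wages = $5084.69 − $269.27 = $4815.42
State withholding: $4815.42 × 0.04 = $192.62
City income tax: $4815.42 × 0.01 = $48.15
State unemployment insurance (employee share): $5084.69 × 0.0075 = $38.14
State disability insurance: only $147174.47 − $145981.13 = $1193.34 of this check is subject → $1193.34 × 0.0175 = $20.88
Legal plan premium: $281.27
Fitness reimbursement repayment: $182.16
Total deductions = $269.27 + $192.62 + $48.15 + $38.14 + $20.88 + $281.27 + $182.16 = $1032.49
Net pay = $5084.69 − $1032.49 = $4052.20

$4052.20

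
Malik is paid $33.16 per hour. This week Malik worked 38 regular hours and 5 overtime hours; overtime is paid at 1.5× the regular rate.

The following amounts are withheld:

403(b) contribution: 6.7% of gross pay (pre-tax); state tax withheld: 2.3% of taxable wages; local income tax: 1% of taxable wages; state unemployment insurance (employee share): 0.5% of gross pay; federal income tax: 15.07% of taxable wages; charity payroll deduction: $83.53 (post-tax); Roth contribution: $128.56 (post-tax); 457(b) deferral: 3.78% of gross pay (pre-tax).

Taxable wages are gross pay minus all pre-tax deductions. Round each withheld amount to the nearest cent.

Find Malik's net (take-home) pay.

$882.91

Regular pay: 38 × $33.16 = $1,260.08
Overtime pay: 5 × $33.16 × 1.5 = $248.70
Gross pay = $1,260.08 + $248.70 = $1,508.78
403(b) contribution: $1,508.78 × 0.067 = $101.09
457(b) deferral: $1,508.78 × 0.0378 = $57.03
Pre-tax total = $101.09 + $57.03 = $158.12
Taxable wages = $1,508.78 − $158.12 = $1,350.66
Local income tax: $1,350.66 × 0.01 = $13.51
Federal income tax: $1,350.66 × 0.1507 = $203.54
State tax withheld: $1,350.66 × 0.023 = $31.07
State unemployment insurance (employee share): $1,508.78 × 0.005 = $7.54
Charity payroll deduction: $83.53
Roth contribution: $128.56
Total deductions = $101.09 + $57.03 + $13.51 + $203.54 + $31.07 + $7.54 + $83.53 + $128.56 = $625.87
Net pay = $1,508.78 − $625.87 = $882.91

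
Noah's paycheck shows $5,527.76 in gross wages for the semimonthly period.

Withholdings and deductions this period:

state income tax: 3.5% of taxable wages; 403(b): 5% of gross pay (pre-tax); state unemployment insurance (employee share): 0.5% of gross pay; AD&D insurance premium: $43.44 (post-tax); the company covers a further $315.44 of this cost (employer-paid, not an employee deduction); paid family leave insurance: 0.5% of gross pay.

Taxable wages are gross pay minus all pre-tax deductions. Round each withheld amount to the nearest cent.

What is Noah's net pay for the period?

403(b): $5,527.76 × 0.05 = $276.39
Taxable wages = $5,527.76 − $276.39 = $5,251.37
State income tax: $5,251.37 × 0.035 = $183.80
Paid family leave insurance: $5,527.76 × 0.005 = $27.64
State unemployment insurance (employee share): $5,527.76 × 0.005 = $27.64
AD&D insurance premium: $43.44
(Employer's $315.44 toward AD&D insurance premium is not withheld from the employee.)
Total deductions = $276.39 + $183.80 + $27.64 + $27.64 + $43.44 = $558.91
Net pay = $5,527.76 − $558.91 = $4,968.85

$4,968.85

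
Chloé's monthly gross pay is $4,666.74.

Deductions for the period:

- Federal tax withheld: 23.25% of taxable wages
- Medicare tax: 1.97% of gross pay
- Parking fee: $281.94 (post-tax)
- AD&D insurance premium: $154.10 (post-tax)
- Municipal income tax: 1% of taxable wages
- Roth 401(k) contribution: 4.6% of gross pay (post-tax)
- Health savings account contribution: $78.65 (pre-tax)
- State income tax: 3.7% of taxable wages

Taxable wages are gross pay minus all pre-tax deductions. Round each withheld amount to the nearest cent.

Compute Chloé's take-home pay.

Health savings account contribution: $78.65
Taxable wages = $4,666.74 − $78.65 = $4,588.09
Federal tax withheld: $4,588.09 × 0.2325 = $1,066.73
Municipal income tax: $4,588.09 × 0.01 = $45.88
State income tax: $4,588.09 × 0.037 = $169.76
Medicare tax: $4,666.74 × 0.0197 = $91.93
AD&D insurance premium: $154.10
Roth 401(k) contribution: $4,666.74 × 0.046 = $214.67
Parking fee: $281.94
Total deductions = $78.65 + $1,066.73 + $45.88 + $169.76 + $91.93 + $154.10 + $214.67 + $281.94 = $2,103.66
Net pay = $4,666.74 − $2,103.66 = $2,563.08

$2,563.08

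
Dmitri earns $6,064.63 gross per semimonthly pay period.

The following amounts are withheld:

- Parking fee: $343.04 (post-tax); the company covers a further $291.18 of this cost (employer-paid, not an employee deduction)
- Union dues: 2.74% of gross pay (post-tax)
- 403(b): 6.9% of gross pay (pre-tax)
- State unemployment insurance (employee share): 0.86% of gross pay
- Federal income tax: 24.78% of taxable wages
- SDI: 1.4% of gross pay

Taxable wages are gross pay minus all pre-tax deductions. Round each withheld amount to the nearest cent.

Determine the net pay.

$3,600.78

403(b): $6,064.63 × 0.069 = $418.46
Taxable wages = $6,064.63 − $418.46 = $5,646.17
Federal income tax: $5,646.17 × 0.2478 = $1,399.12
SDI: $6,064.63 × 0.014 = $84.90
State unemployment insurance (employee share): $6,064.63 × 0.0086 = $52.16
Union dues: $6,064.63 × 0.0274 = $166.17
Parking fee: $343.04
(Employer's $291.18 toward parking fee is not withheld from the employee.)
Total deductions = $418.46 + $1,399.12 + $84.90 + $52.16 + $166.17 + $343.04 = $2,463.85
Net pay = $6,064.63 − $2,463.85 = $3,600.78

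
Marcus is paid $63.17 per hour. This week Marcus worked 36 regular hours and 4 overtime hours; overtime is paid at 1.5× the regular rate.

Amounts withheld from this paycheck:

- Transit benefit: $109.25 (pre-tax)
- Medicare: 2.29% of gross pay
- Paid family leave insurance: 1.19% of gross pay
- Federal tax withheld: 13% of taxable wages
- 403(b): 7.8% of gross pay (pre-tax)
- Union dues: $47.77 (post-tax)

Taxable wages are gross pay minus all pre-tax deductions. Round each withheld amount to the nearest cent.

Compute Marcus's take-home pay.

Regular pay: 36 × $63.17 = $2,274.12
Overtime pay: 4 × $63.17 × 1.5 = $379.02
Gross pay = $2,274.12 + $379.02 = $2,653.14
Transit benefit: $109.25
403(b): $2,653.14 × 0.078 = $206.94
Pre-tax total = $109.25 + $206.94 = $316.19
Taxable wages = $2,653.14 − $316.19 = $2,336.95
Federal tax withheld: $2,336.95 × 0.13 = $303.80
Paid family leave insurance: $2,653.14 × 0.0119 = $31.57
Medicare: $2,653.14 × 0.0229 = $60.76
Union dues: $47.77
Total deductions = $109.25 + $206.94 + $303.80 + $31.57 + $60.76 + $47.77 = $760.09
Net pay = $2,653.14 − $760.09 = $1,893.05

$1,893.05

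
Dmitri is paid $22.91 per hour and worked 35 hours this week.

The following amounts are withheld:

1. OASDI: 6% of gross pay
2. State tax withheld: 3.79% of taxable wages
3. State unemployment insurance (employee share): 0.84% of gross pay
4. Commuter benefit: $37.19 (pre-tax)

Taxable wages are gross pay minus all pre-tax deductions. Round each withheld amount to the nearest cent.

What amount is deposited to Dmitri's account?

$680.83

Gross pay: 35 × $22.91 = $801.85
Commuter benefit: $37.19
Taxable wages = $801.85 − $37.19 = $764.66
State tax withheld: $764.66 × 0.0379 = $28.98
State unemployment insurance (employee share): $801.85 × 0.0084 = $6.74
OASDI: $801.85 × 0.06 = $48.11
Total deductions = $37.19 + $28.98 + $6.74 + $48.11 = $121.02
Net pay = $801.85 − $121.02 = $680.83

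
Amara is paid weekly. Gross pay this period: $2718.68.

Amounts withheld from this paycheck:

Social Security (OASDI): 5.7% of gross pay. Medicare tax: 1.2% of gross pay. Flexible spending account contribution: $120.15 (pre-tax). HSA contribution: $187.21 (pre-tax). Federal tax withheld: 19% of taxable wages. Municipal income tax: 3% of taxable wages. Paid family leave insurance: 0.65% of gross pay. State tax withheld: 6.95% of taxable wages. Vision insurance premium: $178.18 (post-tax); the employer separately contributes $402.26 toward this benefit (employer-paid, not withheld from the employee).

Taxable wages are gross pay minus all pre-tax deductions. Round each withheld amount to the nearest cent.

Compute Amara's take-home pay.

$1329.81

HSA contribution: $187.21
Flexible spending account contribution: $120.15
Pre-tax total = $187.21 + $120.15 = $307.36
Taxable wages = $2718.68 − $307.36 = $2411.32
Municipal income tax: $2411.32 × 0.03 = $72.34
State tax withheld: $2411.32 × 0.0695 = $167.59
Federal tax withheld: $2411.32 × 0.19 = $458.15
Medicare tax: $2718.68 × 0.012 = $32.62
Paid family leave insurance: $2718.68 × 0.0065 = $17.67
Social Security (OASDI): $2718.68 × 0.057 = $154.96
Vision insurance premium: $178.18
(Employer's $402.26 toward vision insurance premium is not withheld from the employee.)
Total deductions = $187.21 + $120.15 + $72.34 + $167.59 + $458.15 + $32.62 + $17.67 + $154.96 + $178.18 = $1388.87
Net pay = $2718.68 − $1388.87 = $1329.81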